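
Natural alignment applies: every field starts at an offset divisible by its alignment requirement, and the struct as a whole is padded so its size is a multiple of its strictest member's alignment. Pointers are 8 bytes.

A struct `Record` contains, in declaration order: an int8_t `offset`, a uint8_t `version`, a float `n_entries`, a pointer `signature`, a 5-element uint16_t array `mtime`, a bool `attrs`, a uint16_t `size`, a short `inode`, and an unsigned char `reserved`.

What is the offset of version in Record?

@0: offset [1B, align 1] → 1
@1: version [1B, align 1] → 2

1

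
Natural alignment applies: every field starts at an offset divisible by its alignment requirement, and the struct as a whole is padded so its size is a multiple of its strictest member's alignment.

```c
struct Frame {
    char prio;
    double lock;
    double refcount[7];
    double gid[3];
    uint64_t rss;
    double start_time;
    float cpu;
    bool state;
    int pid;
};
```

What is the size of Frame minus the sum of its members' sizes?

14

prio at 0 (size 1, align 1) → ends 1
pad 7 to align 8 for lock
lock at 8 (size 8, align 8) → ends 16
refcount at 16 (size 56, align 8) → ends 72
gid at 72 (size 24, align 8) → ends 96
rss at 96 (size 8, align 8) → ends 104
start_time at 104 (size 8, align 8) → ends 112
cpu at 112 (size 4, align 4) → ends 116
state at 116 (size 1, align 1) → ends 117
pad 3 to align 4 for pid
pid at 120 (size 4, align 4) → ends 124
tail pad 4 to reach multiple of 8
total 128 bytes, alignment 8
data bytes 114, size 128 → padding 14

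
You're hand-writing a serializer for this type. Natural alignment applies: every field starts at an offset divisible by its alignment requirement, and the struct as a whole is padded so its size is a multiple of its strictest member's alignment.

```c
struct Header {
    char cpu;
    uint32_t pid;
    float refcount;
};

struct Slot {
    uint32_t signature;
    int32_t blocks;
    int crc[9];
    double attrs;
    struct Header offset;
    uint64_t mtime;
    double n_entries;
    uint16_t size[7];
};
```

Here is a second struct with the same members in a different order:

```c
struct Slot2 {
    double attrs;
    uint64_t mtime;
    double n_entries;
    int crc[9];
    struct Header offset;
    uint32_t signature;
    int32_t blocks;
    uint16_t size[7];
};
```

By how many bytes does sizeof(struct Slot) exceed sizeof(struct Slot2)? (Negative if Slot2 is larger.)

8

Header: 0..1  cpu  (1B, 1-aligned); 1..4  -- padding (3B); 4..8  pid  (4B, 4-aligned); 8..12  refcount  (4B, 4-aligned); sizeof = 12, alignof = 4
0..4  signature  (4B, 4-aligned)
4..8  blocks  (4B, 4-aligned)
8..44  crc  (36B, 4-aligned)
44..48  -- padding (4B)
48..56  attrs  (8B, 8-aligned)
56..68  offset  (12B, 4-aligned)
68..72  -- padding (4B)
72..80  mtime  (8B, 8-aligned)
80..88  n_entries  (8B, 8-aligned)
88..102  size  (14B, 2-aligned)
102..104  -- tail padding (2B)
sizeof = 104, alignof = 8
— Slot2 —
0..8  attrs  (8B, 8-aligned)
8..16  mtime  (8B, 8-aligned)
16..24  n_entries  (8B, 8-aligned)
24..60  crc  (36B, 4-aligned)
60..72  offset  (12B, 4-aligned)
72..76  signature  (4B, 4-aligned)
76..80  blocks  (4B, 4-aligned)
80..94  size  (14B, 2-aligned)
94..96  -- tail padding (2B)
sizeof = 96, alignof = 8
104 − 96 = 8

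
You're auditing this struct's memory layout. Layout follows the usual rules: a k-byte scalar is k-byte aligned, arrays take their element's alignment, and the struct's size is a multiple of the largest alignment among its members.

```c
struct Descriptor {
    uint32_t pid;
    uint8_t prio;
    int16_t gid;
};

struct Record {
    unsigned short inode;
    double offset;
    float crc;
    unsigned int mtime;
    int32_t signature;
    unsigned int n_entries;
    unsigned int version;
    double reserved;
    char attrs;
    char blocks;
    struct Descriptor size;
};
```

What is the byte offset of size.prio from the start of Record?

Descriptor: @0: pid [4B, align 4] → 4; @4: prio [1B, align 1] → 5; +1 pad (align 2); @6: gid [2B, align 2] → 8; size 8, align 4
@0: inode [2B, align 2] → 2
+6 pad (align 8)
@8: offset [8B, align 8] → 16
@16: crc [4B, align 4] → 20
@20: mtime [4B, align 4] → 24
@24: signature [4B, align 4] → 28
@28: n_entries [4B, align 4] → 32
@32: version [4B, align 4] → 36
+4 pad (align 8)
@40: reserved [8B, align 8] → 48
@48: attrs [1B, align 1] → 49
@49: blocks [1B, align 1] → 50
+2 pad (align 4)
@52: size [8B, align 4] → 60
within Descriptor: prio at 4
52 + 4 = 56

56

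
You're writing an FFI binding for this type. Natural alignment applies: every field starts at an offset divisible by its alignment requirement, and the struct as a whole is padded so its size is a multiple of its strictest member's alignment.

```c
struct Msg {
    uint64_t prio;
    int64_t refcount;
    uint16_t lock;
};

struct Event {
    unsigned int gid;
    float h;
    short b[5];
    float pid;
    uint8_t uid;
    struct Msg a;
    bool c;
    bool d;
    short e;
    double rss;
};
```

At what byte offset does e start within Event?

Msg: 0..8  prio  (8B, 8-aligned); 8..16  refcount  (8B, 8-aligned); 16..18  lock  (2B, 2-aligned); 18..24  -- tail padding (6B); sizeof = 24, alignof = 8
0..4  gid  (4B, 4-aligned)
4..8  h  (4B, 4-aligned)
8..18  b  (10B, 2-aligned)
18..20  -- padding (2B)
20..24  pid  (4B, 4-aligned)
24..25  uid  (1B, 1-aligned)
25..32  -- padding (7B)
32..56  a  (24B, 8-aligned)
56..57  c  (1B, 1-aligned)
57..58  d  (1B, 1-aligned)
58..60  e  (2B, 2-aligned)

58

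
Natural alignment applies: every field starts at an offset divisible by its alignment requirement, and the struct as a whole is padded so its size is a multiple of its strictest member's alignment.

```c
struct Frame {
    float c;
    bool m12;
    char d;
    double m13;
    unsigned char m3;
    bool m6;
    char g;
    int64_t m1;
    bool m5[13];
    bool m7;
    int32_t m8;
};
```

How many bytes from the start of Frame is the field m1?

c at 0 (size 4, align 4) → ends 4
m12 at 4 (size 1, align 1) → ends 5
d at 5 (size 1, align 1) → ends 6
pad 2 to align 8 for m13
m13 at 8 (size 8, align 8) → ends 16
m3 at 16 (size 1, align 1) → ends 17
m6 at 17 (size 1, align 1) → ends 18
g at 18 (size 1, align 1) → ends 19
pad 5 to align 8 for m1
m1 at 24 (size 8, align 8) → ends 32

24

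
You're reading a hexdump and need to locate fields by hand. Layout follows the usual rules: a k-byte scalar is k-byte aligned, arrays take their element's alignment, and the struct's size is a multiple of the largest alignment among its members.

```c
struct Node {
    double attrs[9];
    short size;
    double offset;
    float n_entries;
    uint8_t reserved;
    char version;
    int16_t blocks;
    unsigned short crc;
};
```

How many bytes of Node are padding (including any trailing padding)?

@0: attrs [72B, align 8] → 72
@72: size [2B, align 2] → 74
+6 pad (align 8)
@80: offset [8B, align 8] → 88
@88: n_entries [4B, align 4] → 92
@92: reserved [1B, align 1] → 93
@93: version [1B, align 1] → 94
@94: blocks [2B, align 2] → 96
@96: crc [2B, align 2] → 98
+6 tail pad (align 8)
size 104, align 8
data bytes 92, size 104 → padding 12

12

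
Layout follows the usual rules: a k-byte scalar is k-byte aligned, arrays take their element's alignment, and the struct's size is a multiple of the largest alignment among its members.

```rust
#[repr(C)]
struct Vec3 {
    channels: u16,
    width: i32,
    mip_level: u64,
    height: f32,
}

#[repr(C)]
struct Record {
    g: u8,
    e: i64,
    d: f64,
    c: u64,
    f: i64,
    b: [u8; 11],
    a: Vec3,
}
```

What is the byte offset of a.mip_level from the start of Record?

Vec3: channels at 0 (size 2, align 2) → ends 2; pad 2 to align 4 for width; width at 4 (size 4, align 4) → ends 8; mip_level at 8 (size 8, align 8) → ends 16; height at 16 (size 4, align 4) → ends 20; tail pad 4 to reach multiple of 8; total 24 bytes, alignment 8
g at 0 (size 1, align 1) → ends 1
pad 7 to align 8 for e
e at 8 (size 8, align 8) → ends 16
d at 16 (size 8, align 8) → ends 24
c at 24 (size 8, align 8) → ends 32
f at 32 (size 8, align 8) → ends 40
b at 40 (size 11, align 1) → ends 51
pad 5 to align 8 for a
a at 56 (size 24, align 8) → ends 80
within Vec3: mip_level at 8
56 + 8 = 64

64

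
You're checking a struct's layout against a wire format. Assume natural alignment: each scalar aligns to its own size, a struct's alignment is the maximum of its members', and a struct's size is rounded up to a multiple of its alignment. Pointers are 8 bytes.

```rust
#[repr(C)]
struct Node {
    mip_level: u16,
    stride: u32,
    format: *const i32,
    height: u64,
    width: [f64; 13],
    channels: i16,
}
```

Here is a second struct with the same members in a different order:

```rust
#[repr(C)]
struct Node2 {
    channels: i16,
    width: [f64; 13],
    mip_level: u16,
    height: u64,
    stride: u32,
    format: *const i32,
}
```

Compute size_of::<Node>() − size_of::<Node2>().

-8

@0: mip_level [2B, align 2] → 2
+2 pad (align 4)
@4: stride [4B, align 4] → 8
@8: format [8B, align 8] → 16
@16: height [8B, align 8] → 24
@24: width [104B, align 8] → 128
@128: channels [2B, align 2] → 130
+6 tail pad (align 8)
size 136, align 8
— Node2 —
@0: channels [2B, align 2] → 2
+6 pad (align 8)
@8: width [104B, align 8] → 112
@112: mip_level [2B, align 2] → 114
+6 pad (align 8)
@120: height [8B, align 8] → 128
@128: stride [4B, align 4] → 132
+4 pad (align 8)
@136: format [8B, align 8] → 144
size 144, align 8
136 − 144 = -8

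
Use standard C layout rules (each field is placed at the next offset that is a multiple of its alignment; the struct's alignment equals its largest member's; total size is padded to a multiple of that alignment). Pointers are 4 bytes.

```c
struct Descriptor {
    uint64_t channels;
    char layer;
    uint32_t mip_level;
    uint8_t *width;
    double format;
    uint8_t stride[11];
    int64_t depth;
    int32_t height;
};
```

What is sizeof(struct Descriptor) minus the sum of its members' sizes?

16

0..8  channels  (8B, 8-aligned)
8..9  layer  (1B, 1-aligned)
9..12  -- padding (3B)
12..16  mip_level  (4B, 4-aligned)
16..20  width  (4B, 4-aligned)
20..24  -- padding (4B)
24..32  format  (8B, 8-aligned)
32..43  stride  (11B, 1-aligned)
43..48  -- padding (5B)
48..56  depth  (8B, 8-aligned)
56..60  height  (4B, 4-aligned)
60..64  -- tail padding (4B)
sizeof = 64, alignof = 8
data bytes 48, size 64 → padding 16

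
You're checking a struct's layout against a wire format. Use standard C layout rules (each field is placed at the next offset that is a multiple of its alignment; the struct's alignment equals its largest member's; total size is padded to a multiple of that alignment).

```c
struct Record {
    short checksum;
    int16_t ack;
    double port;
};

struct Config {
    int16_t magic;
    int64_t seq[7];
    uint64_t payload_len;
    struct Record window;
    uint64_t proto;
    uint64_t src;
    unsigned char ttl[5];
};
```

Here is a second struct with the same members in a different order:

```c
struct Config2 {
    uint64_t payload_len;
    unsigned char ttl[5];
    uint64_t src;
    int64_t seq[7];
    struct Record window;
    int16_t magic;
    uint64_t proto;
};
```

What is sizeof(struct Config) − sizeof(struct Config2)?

0

Record: 0..2  checksum  (2B, 2-aligned); 2..4  ack  (2B, 2-aligned); 4..8  -- padding (4B); 8..16  port  (8B, 8-aligned); sizeof = 16, alignof = 8
0..2  magic  (2B, 2-aligned)
2..8  -- padding (6B)
8..64  seq  (56B, 8-aligned)
64..72  payload_len  (8B, 8-aligned)
72..88  window  (16B, 8-aligned)
88..96  proto  (8B, 8-aligned)
96..104  src  (8B, 8-aligned)
104..109  ttl  (5B, 1-aligned)
109..112  -- tail padding (3B)
sizeof = 112, alignof = 8
— Config2 —
0..8  payload_len  (8B, 8-aligned)
8..13  ttl  (5B, 1-aligned)
13..16  -- padding (3B)
16..24  src  (8B, 8-aligned)
24..80  seq  (56B, 8-aligned)
80..96  window  (16B, 8-aligned)
96..98  magic  (2B, 2-aligned)
98..104  -- padding (6B)
104..112  proto  (8B, 8-aligned)
sizeof = 112, alignof = 8
112 − 112 = 0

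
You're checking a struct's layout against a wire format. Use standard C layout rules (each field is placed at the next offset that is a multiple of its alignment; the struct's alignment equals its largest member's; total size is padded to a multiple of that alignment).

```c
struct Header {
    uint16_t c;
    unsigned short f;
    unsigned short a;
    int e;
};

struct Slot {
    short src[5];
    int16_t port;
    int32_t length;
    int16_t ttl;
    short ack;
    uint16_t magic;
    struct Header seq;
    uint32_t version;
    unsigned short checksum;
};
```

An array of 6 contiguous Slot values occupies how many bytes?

264

Header: @0: c [2B, align 2] → 2; @2: f [2B, align 2] → 4; @4: a [2B, align 2] → 6; +2 pad (align 4); @8: e [4B, align 4] → 12; size 12, align 4
@0: src [10B, align 2] → 10
@10: port [2B, align 2] → 12
@12: length [4B, align 4] → 16
@16: ttl [2B, align 2] → 18
@18: ack [2B, align 2] → 20
@20: magic [2B, align 2] → 22
+2 pad (align 4)
@24: seq [12B, align 4] → 36
@36: version [4B, align 4] → 40
@40: checksum [2B, align 2] → 42
+2 tail pad (align 4)
size 44, align 4
array of 6: 6 × 44 = 264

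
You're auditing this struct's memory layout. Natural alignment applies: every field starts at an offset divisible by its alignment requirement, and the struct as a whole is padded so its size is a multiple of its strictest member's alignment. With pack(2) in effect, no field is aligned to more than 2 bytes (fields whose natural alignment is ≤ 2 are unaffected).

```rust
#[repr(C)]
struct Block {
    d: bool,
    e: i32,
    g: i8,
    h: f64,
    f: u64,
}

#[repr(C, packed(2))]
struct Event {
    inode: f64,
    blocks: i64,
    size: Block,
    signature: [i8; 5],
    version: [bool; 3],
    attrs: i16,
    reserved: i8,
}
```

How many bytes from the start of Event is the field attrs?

56

Block: 0..1  d  (1B, 1-aligned); 1..4  -- padding (3B); 4..8  e  (4B, 4-aligned); 8..9  g  (1B, 1-aligned); 9..16  -- padding (7B); 16..24  h  (8B, 8-aligned); 24..32  f  (8B, 8-aligned); sizeof = 32, alignof = 8
0..8  inode  (8B, 2-aligned)
8..16  blocks  (8B, 2-aligned)
16..48  size  (32B, 2-aligned)
48..53  signature  (5B, 1-aligned)
53..56  version  (3B, 1-aligned)
56..58  attrs  (2B, 2-aligned)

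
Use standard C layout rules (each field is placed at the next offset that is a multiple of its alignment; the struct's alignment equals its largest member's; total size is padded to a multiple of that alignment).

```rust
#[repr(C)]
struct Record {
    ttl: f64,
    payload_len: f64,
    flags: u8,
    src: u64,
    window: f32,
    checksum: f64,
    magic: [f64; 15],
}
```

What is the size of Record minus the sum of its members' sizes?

0..8  ttl  (8B, 8-aligned)
8..16  payload_len  (8B, 8-aligned)
16..17  flags  (1B, 1-aligned)
17..24  -- padding (7B)
24..32  src  (8B, 8-aligned)
32..36  window  (4B, 4-aligned)
36..40  -- padding (4B)
40..48  checksum  (8B, 8-aligned)
48..168  magic  (120B, 8-aligned)
sizeof = 168, alignof = 8
data bytes 157, size 168 → padding 11

11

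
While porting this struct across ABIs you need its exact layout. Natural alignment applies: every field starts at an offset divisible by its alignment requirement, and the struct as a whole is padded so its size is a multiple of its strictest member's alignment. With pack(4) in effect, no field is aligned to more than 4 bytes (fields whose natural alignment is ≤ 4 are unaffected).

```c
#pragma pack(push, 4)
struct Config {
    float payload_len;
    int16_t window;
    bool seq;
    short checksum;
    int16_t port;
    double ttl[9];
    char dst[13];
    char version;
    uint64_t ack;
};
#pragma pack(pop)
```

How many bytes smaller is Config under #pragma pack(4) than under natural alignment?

4

natural layout:
  payload_len at 0 (size 4, align 4) → ends 4
  window at 4 (size 2, align 2) → ends 6
  seq at 6 (size 1, align 1) → ends 7
  pad 1 to align 2 for checksum
  checksum at 8 (size 2, align 2) → ends 10
  port at 10 (size 2, align 2) → ends 12
  pad 4 to align 8 for ttl
  ttl at 16 (size 72, align 8) → ends 88
  dst at 88 (size 13, align 1) → ends 101
  version at 101 (size 1, align 1) → ends 102
  pad 2 to align 8 for ack
  ack at 104 (size 8, align 8) → ends 112
  total 112 bytes, alignment 8
packed(4) layout:
  payload_len at 0 (size 4, align 4) → ends 4
  window at 4 (size 2, align 2) → ends 6
  seq at 6 (size 1, align 1) → ends 7
  pad 1 to align 2 for checksum
  checksum at 8 (size 2, align 2) → ends 10
  port at 10 (size 2, align 2) → ends 12
  ttl at 12 (size 72, align 4) → ends 84
  dst at 84 (size 13, align 1) → ends 97
  version at 97 (size 1, align 1) → ends 98
  pad 2 to align 4 for ack
  ack at 100 (size 8, align 4) → ends 108
  total 108 bytes, alignment 4
112 − 108 = 4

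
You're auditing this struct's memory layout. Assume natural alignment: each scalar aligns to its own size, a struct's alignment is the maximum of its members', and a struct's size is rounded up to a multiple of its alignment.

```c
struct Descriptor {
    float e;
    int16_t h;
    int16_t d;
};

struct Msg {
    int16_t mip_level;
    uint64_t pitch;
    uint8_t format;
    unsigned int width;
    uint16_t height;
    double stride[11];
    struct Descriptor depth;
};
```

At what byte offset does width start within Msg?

Descriptor: e at 0 (size 4, align 4) → ends 4; h at 4 (size 2, align 2) → ends 6; d at 6 (size 2, align 2) → ends 8; total 8 bytes, alignment 4
mip_level at 0 (size 2, align 2) → ends 2
pad 6 to align 8 for pitch
pitch at 8 (size 8, align 8) → ends 16
format at 16 (size 1, align 1) → ends 17
pad 3 to align 4 for width
width at 20 (size 4, align 4) → ends 24

20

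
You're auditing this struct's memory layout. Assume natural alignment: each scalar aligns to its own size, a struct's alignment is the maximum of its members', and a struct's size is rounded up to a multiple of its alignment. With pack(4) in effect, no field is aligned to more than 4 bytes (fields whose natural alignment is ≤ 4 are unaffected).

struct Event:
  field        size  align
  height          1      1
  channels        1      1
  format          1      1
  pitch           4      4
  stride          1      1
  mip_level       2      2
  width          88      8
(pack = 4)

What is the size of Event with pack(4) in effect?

height at 0 (size 1, align 1) → ends 1
channels at 1 (size 1, align 1) → ends 2
format at 2 (size 1, align 1) → ends 3
pad 1 to align 4 for pitch
pitch at 4 (size 4, align 4) → ends 8
stride at 8 (size 1, align 1) → ends 9
pad 1 to align 2 for mip_level
mip_level at 10 (size 2, align 2) → ends 12
width at 12 (size 88, align 4) → ends 100
total 100 bytes, alignment 4

100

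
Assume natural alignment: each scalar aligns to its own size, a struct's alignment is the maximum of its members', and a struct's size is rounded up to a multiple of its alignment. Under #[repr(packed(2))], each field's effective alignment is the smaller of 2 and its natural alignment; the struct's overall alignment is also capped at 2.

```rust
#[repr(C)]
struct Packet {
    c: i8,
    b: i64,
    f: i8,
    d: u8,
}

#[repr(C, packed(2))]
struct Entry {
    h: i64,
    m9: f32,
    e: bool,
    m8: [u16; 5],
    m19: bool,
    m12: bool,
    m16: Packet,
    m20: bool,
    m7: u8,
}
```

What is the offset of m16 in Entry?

26

Packet: @0: c [1B, align 1] → 1; +7 pad (align 8); @8: b [8B, align 8] → 16; @16: f [1B, align 1] → 17; @17: d [1B, align 1] → 18; +6 tail pad (align 8); size 24, align 8
@0: h [8B, align 2] → 8
@8: m9 [4B, align 2] → 12
@12: e [1B, align 1] → 13
+1 pad (align 2)
@14: m8 [10B, align 2] → 24
@24: m19 [1B, align 1] → 25
@25: m12 [1B, align 1] → 26
@26: m16 [24B, align 2] → 50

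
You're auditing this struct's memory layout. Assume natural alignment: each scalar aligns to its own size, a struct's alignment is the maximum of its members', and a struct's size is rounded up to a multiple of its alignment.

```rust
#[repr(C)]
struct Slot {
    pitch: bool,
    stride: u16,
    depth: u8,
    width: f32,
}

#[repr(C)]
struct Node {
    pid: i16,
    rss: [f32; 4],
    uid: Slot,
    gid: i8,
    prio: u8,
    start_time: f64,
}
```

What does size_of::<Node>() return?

Slot: @0: pitch [1B, align 1] → 1; +1 pad (align 2); @2: stride [2B, align 2] → 4; @4: depth [1B, align 1] → 5; +3 pad (align 4); @8: width [4B, align 4] → 12; size 12, align 4
@0: pid [2B, align 2] → 2
+2 pad (align 4)
@4: rss [16B, align 4] → 20
@20: uid [12B, align 4] → 32
@32: gid [1B, align 1] → 33
@33: prio [1B, align 1] → 34
+6 pad (align 8)
@40: start_time [8B, align 8] → 48
size 48, align 8

48 bytes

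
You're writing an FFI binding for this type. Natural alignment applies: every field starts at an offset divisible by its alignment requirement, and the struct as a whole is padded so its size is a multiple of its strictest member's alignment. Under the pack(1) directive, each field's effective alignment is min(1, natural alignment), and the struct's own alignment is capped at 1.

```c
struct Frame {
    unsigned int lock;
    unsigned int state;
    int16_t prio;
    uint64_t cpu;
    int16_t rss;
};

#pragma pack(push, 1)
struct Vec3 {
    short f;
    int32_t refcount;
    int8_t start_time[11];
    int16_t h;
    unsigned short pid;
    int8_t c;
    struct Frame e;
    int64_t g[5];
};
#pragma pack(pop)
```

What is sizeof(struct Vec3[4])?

Frame: @0: lock [4B, align 4] → 4; @4: state [4B, align 4] → 8; @8: prio [2B, align 2] → 10; +6 pad (align 8); @16: cpu [8B, align 8] → 24; @24: rss [2B, align 2] → 26; +6 tail pad (align 8); size 32, align 8
@0: f [2B, align 1] → 2
@2: refcount [4B, align 1] → 6
@6: start_time [11B, align 1] → 17
@17: h [2B, align 1] → 19
@19: pid [2B, align 1] → 21
@21: c [1B, align 1] → 22
@22: e [32B, align 1] → 54
@54: g [40B, align 1] → 94
size 94, align 1
array of 4: 4 × 94 = 376

376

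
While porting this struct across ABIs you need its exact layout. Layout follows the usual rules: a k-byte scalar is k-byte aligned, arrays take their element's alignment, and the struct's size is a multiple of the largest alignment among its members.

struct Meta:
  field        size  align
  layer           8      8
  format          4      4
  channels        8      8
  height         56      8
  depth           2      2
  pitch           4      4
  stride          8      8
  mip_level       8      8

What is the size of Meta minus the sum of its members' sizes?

@0: layer [8B, align 8] → 8
@8: format [4B, align 4] → 12
+4 pad (align 8)
@16: channels [8B, align 8] → 24
@24: height [56B, align 8] → 80
@80: depth [2B, align 2] → 82
+2 pad (align 4)
@84: pitch [4B, align 4] → 88
@88: stride [8B, align 8] → 96
@96: mip_level [8B, align 8] → 104
size 104, align 8
data bytes 98, size 104 → padding 6

6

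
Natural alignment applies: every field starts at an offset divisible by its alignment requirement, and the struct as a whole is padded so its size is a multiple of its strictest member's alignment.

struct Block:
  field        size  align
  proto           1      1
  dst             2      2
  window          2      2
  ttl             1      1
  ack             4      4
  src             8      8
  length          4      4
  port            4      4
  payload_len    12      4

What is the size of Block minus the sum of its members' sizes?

10

0..1  proto  (1B, 1-aligned)
1..2  -- padding (1B)
2..4  dst  (2B, 2-aligned)
4..6  window  (2B, 2-aligned)
6..7  ttl  (1B, 1-aligned)
7..8  -- padding (1B)
8..12  ack  (4B, 4-aligned)
12..16  -- padding (4B)
16..24  src  (8B, 8-aligned)
24..28  length  (4B, 4-aligned)
28..32  port  (4B, 4-aligned)
32..44  payload_len  (12B, 4-aligned)
44..48  -- tail padding (4B)
sizeof = 48, alignof = 8
data bytes 38, size 48 → padding 10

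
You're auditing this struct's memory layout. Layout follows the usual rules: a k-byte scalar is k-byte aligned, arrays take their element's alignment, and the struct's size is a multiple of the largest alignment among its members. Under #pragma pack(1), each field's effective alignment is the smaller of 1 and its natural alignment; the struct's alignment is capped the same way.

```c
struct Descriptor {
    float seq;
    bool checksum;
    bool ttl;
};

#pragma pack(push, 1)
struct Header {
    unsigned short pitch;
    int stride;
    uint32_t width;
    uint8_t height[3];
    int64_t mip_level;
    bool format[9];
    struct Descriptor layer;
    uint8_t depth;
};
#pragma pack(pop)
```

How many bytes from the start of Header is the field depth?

Descriptor: seq at 0 (size 4, align 4) → ends 4; checksum at 4 (size 1, align 1) → ends 5; ttl at 5 (size 1, align 1) → ends 6; tail pad 2 to reach multiple of 4; total 8 bytes, alignment 4
pitch at 0 (size 2, align 1) → ends 2
stride at 2 (size 4, align 1) → ends 6
width at 6 (size 4, align 1) → ends 10
height at 10 (size 3, align 1) → ends 13
mip_level at 13 (size 8, align 1) → ends 21
format at 21 (size 9, align 1) → ends 30
layer at 30 (size 8, align 1) → ends 38
depth at 38 (size 1, align 1) → ends 39

38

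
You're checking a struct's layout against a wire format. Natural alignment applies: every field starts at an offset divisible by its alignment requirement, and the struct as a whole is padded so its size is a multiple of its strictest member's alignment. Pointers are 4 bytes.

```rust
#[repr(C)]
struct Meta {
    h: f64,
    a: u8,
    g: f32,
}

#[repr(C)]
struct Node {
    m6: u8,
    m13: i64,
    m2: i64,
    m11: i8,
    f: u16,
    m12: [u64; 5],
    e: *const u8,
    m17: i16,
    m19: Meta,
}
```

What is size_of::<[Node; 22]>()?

Meta: 0..8  h  (8B, 8-aligned); 8..9  a  (1B, 1-aligned); 9..12  -- padding (3B); 12..16  g  (4B, 4-aligned); sizeof = 16, alignof = 8
0..1  m6  (1B, 1-aligned)
1..8  -- padding (7B)
8..16  m13  (8B, 8-aligned)
16..24  m2  (8B, 8-aligned)
24..25  m11  (1B, 1-aligned)
25..26  -- padding (1B)
26..28  f  (2B, 2-aligned)
28..32  -- padding (4B)
32..72  m12  (40B, 8-aligned)
72..76  e  (4B, 4-aligned)
76..78  m17  (2B, 2-aligned)
78..80  -- padding (2B)
80..96  m19  (16B, 8-aligned)
sizeof = 96, alignof = 8
array of 22: 22 × 96 = 2112

2112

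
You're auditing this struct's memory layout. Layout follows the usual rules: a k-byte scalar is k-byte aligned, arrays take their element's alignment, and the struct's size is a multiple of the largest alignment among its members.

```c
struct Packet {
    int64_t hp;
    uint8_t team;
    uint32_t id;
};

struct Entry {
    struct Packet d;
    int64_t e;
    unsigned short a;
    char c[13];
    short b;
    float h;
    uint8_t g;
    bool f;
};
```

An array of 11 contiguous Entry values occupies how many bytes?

Packet: 0..8  hp  (8B, 8-aligned); 8..9  team  (1B, 1-aligned); 9..12  -- padding (3B); 12..16  id  (4B, 4-aligned); sizeof = 16, alignof = 8
0..16  d  (16B, 8-aligned)
16..24  e  (8B, 8-aligned)
24..26  a  (2B, 2-aligned)
26..39  c  (13B, 1-aligned)
39..40  -- padding (1B)
40..42  b  (2B, 2-aligned)
42..44  -- padding (2B)
44..48  h  (4B, 4-aligned)
48..49  g  (1B, 1-aligned)
49..50  f  (1B, 1-aligned)
50..56  -- tail padding (6B)
sizeof = 56, alignof = 8
array of 11: 11 × 56 = 616

616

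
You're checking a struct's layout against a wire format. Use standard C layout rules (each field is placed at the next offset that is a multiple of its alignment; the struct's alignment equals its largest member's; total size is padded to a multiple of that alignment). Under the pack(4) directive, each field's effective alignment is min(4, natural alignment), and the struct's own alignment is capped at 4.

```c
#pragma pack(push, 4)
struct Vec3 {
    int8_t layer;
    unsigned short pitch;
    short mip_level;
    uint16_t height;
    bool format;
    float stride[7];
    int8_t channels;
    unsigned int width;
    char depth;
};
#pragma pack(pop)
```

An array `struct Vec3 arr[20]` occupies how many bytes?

layer at 0 (size 1, align 1) → ends 1
pad 1 to align 2 for pitch
pitch at 2 (size 2, align 2) → ends 4
mip_level at 4 (size 2, align 2) → ends 6
height at 6 (size 2, align 2) → ends 8
format at 8 (size 1, align 1) → ends 9
pad 3 to align 4 for stride
stride at 12 (size 28, align 4) → ends 40
channels at 40 (size 1, align 1) → ends 41
pad 3 to align 4 for width
width at 44 (size 4, align 4) → ends 48
depth at 48 (size 1, align 1) → ends 49
tail pad 3 to reach multiple of 4
total 52 bytes, alignment 4
array of 20: 20 × 52 = 1040

1040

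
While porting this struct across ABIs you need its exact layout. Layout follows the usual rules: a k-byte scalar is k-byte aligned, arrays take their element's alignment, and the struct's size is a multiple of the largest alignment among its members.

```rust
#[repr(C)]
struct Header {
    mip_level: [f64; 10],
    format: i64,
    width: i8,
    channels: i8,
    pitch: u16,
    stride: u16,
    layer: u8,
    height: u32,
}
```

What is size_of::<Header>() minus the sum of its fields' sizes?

0..80  mip_level  (80B, 8-aligned)
80..88  format  (8B, 8-aligned)
88..89  width  (1B, 1-aligned)
89..90  channels  (1B, 1-aligned)
90..92  pitch  (2B, 2-aligned)
92..94  stride  (2B, 2-aligned)
94..95  layer  (1B, 1-aligned)
95..96  -- padding (1B)
96..100  height  (4B, 4-aligned)
100..104  -- tail padding (4B)
sizeof = 104, alignof = 8
data bytes 99, size 104 → padding 5

5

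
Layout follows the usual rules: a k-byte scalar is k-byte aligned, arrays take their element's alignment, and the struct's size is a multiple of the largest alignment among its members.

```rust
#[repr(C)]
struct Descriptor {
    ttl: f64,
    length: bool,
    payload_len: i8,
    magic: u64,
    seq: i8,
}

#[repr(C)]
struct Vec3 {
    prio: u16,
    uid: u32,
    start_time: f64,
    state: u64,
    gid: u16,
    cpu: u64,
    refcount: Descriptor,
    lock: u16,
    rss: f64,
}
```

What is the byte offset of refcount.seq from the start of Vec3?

64

Descriptor: ttl at 0 (size 8, align 8) → ends 8; length at 8 (size 1, align 1) → ends 9; payload_len at 9 (size 1, align 1) → ends 10; pad 6 to align 8 for magic; magic at 16 (size 8, align 8) → ends 24; seq at 24 (size 1, align 1) → ends 25; tail pad 7 to reach multiple of 8; total 32 bytes, alignment 8
prio at 0 (size 2, align 2) → ends 2
pad 2 to align 4 for uid
uid at 4 (size 4, align 4) → ends 8
start_time at 8 (size 8, align 8) → ends 16
state at 16 (size 8, align 8) → ends 24
gid at 24 (size 2, align 2) → ends 26
pad 6 to align 8 for cpu
cpu at 32 (size 8, align 8) → ends 40
refcount at 40 (size 32, align 8) → ends 72
within Descriptor: seq at 24
40 + 24 = 64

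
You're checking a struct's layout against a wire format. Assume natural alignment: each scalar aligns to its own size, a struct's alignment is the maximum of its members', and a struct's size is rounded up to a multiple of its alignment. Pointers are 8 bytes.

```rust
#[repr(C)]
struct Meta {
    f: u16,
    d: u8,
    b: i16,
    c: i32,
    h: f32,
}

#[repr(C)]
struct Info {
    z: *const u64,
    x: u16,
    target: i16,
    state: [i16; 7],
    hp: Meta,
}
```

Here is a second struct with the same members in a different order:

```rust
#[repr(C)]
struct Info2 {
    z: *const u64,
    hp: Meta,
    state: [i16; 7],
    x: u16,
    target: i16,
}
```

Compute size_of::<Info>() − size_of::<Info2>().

0

Meta: f at 0 (size 2, align 2) → ends 2; d at 2 (size 1, align 1) → ends 3; pad 1 to align 2 for b; b at 4 (size 2, align 2) → ends 6; pad 2 to align 4 for c; c at 8 (size 4, align 4) → ends 12; h at 12 (size 4, align 4) → ends 16; total 16 bytes, alignment 4
z at 0 (size 8, align 8) → ends 8
x at 8 (size 2, align 2) → ends 10
target at 10 (size 2, align 2) → ends 12
state at 12 (size 14, align 2) → ends 26
pad 2 to align 4 for hp
hp at 28 (size 16, align 4) → ends 44
tail pad 4 to reach multiple of 8
total 48 bytes, alignment 8
— Info2 —
z at 0 (size 8, align 8) → ends 8
hp at 8 (size 16, align 4) → ends 24
state at 24 (size 14, align 2) → ends 38
x at 38 (size 2, align 2) → ends 40
target at 40 (size 2, align 2) → ends 42
tail pad 6 to reach multiple of 8
total 48 bytes, alignment 8
48 − 48 = 0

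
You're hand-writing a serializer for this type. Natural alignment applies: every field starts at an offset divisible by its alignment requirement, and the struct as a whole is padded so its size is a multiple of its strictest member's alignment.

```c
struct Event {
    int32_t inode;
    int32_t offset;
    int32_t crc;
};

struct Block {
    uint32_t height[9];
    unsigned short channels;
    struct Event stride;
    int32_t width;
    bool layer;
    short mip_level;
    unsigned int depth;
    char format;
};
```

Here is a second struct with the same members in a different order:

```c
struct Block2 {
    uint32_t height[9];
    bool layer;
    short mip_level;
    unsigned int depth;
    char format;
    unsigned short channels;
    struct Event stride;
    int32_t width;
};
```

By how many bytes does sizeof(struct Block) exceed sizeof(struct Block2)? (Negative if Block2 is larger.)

Event: @0: inode [4B, align 4] → 4; @4: offset [4B, align 4] → 8; @8: crc [4B, align 4] → 12; size 12, align 4
@0: height [36B, align 4] → 36
@36: channels [2B, align 2] → 38
+2 pad (align 4)
@40: stride [12B, align 4] → 52
@52: width [4B, align 4] → 56
@56: layer [1B, align 1] → 57
+1 pad (align 2)
@58: mip_level [2B, align 2] → 60
@60: depth [4B, align 4] → 64
@64: format [1B, align 1] → 65
+3 tail pad (align 4)
size 68, align 4
— Block2 —
@0: height [36B, align 4] → 36
@36: layer [1B, align 1] → 37
+1 pad (align 2)
@38: mip_level [2B, align 2] → 40
@40: depth [4B, align 4] → 44
@44: format [1B, align 1] → 45
+1 pad (align 2)
@46: channels [2B, align 2] → 48
@48: stride [12B, align 4] → 60
@60: width [4B, align 4] → 64
size 64, align 4
68 − 64 = 4

4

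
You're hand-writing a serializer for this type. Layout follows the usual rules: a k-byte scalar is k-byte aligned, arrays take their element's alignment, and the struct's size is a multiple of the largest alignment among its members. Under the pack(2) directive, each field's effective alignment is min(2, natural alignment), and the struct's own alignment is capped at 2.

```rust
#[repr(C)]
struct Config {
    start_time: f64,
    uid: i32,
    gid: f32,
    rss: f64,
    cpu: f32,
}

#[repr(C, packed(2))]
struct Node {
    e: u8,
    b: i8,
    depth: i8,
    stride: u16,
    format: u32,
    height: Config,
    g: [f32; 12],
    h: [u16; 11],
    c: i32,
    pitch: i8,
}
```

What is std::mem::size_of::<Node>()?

118 bytes

Config: start_time at 0 (size 8, align 8) → ends 8; uid at 8 (size 4, align 4) → ends 12; gid at 12 (size 4, align 4) → ends 16; rss at 16 (size 8, align 8) → ends 24; cpu at 24 (size 4, align 4) → ends 28; tail pad 4 to reach multiple of 8; total 32 bytes, alignment 8
e at 0 (size 1, align 1) → ends 1
b at 1 (size 1, align 1) → ends 2
depth at 2 (size 1, align 1) → ends 3
pad 1 to align 2 for stride
stride at 4 (size 2, align 2) → ends 6
format at 6 (size 4, align 2) → ends 10
height at 10 (size 32, align 2) → ends 42
g at 42 (size 48, align 2) → ends 90
h at 90 (size 22, align 2) → ends 112
c at 112 (size 4, align 2) → ends 116
pitch at 116 (size 1, align 1) → ends 117
tail pad 1 to reach multiple of 2
total 118 bytes, alignment 2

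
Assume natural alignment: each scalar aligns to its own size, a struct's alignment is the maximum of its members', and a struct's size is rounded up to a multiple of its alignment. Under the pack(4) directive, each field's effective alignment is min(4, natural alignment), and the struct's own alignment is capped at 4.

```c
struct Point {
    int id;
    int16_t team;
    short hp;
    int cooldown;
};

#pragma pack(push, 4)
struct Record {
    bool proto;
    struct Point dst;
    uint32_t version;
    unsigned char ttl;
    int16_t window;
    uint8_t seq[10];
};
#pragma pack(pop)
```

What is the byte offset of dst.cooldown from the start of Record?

12

Point: id at 0 (size 4, align 4) → ends 4; team at 4 (size 2, align 2) → ends 6; hp at 6 (size 2, align 2) → ends 8; cooldown at 8 (size 4, align 4) → ends 12; total 12 bytes, alignment 4
proto at 0 (size 1, align 1) → ends 1
pad 3 to align 4 for dst
dst at 4 (size 12, align 4) → ends 16
within Point: cooldown at 8
4 + 8 = 12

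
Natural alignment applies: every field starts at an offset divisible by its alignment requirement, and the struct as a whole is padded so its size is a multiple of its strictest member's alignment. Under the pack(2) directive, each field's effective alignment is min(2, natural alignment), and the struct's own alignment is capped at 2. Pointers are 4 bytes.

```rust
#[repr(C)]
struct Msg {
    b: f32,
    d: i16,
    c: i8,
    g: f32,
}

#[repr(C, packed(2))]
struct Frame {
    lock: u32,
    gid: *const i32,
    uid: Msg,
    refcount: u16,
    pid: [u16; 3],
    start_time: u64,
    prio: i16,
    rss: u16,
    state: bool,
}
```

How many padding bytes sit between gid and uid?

Msg: @0: b [4B, align 4] → 4; @4: d [2B, align 2] → 6; @6: c [1B, align 1] → 7; +1 pad (align 4); @8: g [4B, align 4] → 12; size 12, align 4
@0: lock [4B, align 2] → 4
@4: gid [4B, align 2] → 8
@8: uid [12B, align 2] → 20

0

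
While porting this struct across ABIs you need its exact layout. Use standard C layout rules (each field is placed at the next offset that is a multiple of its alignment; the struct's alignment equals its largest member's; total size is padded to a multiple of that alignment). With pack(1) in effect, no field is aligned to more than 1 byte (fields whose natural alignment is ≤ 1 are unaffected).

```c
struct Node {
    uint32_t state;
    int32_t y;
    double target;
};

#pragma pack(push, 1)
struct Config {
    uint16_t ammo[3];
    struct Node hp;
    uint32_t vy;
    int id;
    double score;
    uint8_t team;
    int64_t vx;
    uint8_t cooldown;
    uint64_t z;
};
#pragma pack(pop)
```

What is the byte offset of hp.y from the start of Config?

10

Node: @0: state [4B, align 4] → 4; @4: y [4B, align 4] → 8; @8: target [8B, align 8] → 16; size 16, align 8
@0: ammo [6B, align 1] → 6
@6: hp [16B, align 1] → 22
within Node: y at 4
6 + 4 = 10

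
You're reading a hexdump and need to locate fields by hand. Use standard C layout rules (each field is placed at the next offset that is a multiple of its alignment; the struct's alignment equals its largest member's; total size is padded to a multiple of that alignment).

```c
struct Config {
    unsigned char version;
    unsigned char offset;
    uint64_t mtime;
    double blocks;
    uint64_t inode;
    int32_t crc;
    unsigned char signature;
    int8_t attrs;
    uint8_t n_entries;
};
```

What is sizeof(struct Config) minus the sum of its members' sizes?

7

0..1  version  (1B, 1-aligned)
1..2  offset  (1B, 1-aligned)
2..8  -- padding (6B)
8..16  mtime  (8B, 8-aligned)
16..24  blocks  (8B, 8-aligned)
24..32  inode  (8B, 8-aligned)
32..36  crc  (4B, 4-aligned)
36..37  signature  (1B, 1-aligned)
37..38  attrs  (1B, 1-aligned)
38..39  n_entries  (1B, 1-aligned)
39..40  -- tail padding (1B)
sizeof = 40, alignof = 8
data bytes 33, size 40 → padding 7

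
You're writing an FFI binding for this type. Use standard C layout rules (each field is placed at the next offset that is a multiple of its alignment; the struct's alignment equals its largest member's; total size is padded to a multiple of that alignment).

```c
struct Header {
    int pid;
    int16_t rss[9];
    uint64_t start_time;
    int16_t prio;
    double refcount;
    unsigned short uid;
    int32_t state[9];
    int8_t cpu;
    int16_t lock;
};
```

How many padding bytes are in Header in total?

pid at 0 (size 4, align 4) → ends 4
rss at 4 (size 18, align 2) → ends 22
pad 2 to align 8 for start_time
start_time at 24 (size 8, align 8) → ends 32
prio at 32 (size 2, align 2) → ends 34
pad 6 to align 8 for refcount
refcount at 40 (size 8, align 8) → ends 48
uid at 48 (size 2, align 2) → ends 50
pad 2 to align 4 for state
state at 52 (size 36, align 4) → ends 88
cpu at 88 (size 1, align 1) → ends 89
pad 1 to align 2 for lock
lock at 90 (size 2, align 2) → ends 92
tail pad 4 to reach multiple of 8
total 96 bytes, alignment 8
data bytes 81, size 96 → padding 15

15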